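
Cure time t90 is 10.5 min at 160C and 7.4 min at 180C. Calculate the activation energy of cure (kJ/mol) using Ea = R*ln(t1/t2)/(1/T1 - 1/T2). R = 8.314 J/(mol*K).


T1 = 433.15 K, T2 = 453.15 K
1/T1 - 1/T2 = 1.0189e-04
ln(t1/t2) = ln(10.5/7.4) = 0.3499
Ea = 8.314 * 0.3499 / 1.0189e-04 = 28549.4919 J/mol
Ea = 28.55 kJ/mol

28.55 kJ/mol


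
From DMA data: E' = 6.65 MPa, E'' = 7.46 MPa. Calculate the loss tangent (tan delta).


tan delta = E'' / E'
= 7.46 / 6.65
= 1.1218

tan delta = 1.1218


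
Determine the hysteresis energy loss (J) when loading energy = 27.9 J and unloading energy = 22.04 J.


Hysteresis loss = loading - unloading
= 27.9 - 22.04
= 5.86 J

5.86 J


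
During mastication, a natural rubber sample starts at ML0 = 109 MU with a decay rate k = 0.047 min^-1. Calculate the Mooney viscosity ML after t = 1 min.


ML = ML0 * exp(-k * t)
ML = 109 * exp(-0.047 * 1)
ML = 109 * 0.9541
ML = 104.0 MU

104.0 MU


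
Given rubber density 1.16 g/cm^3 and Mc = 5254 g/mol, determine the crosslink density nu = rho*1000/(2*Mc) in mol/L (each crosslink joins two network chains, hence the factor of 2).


nu = rho * 1000 / (2 * Mc)
nu = 1.16 * 1000 / (2 * 5254)
nu = 1160.0 / 10508
nu = 0.1104 mol/L

0.1104 mol/L


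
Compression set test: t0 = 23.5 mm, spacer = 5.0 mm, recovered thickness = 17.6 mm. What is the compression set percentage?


CS = (t0 - recovered) / (t0 - ts) * 100
= (23.5 - 17.6) / (23.5 - 5.0) * 100
= 5.9 / 18.5 * 100
= 31.9%

31.9%


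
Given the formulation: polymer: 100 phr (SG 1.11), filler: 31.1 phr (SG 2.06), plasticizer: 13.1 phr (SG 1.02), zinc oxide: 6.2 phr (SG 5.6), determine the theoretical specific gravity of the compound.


Sum of weights = 150.4
Volume contributions:
  polymer: 100/1.11 = 90.0901
  filler: 31.1/2.06 = 15.0971
  plasticizer: 13.1/1.02 = 12.8431
  zinc oxide: 6.2/5.6 = 1.1071
Sum of volumes = 119.1375
SG = 150.4 / 119.1375 = 1.262

SG = 1.262


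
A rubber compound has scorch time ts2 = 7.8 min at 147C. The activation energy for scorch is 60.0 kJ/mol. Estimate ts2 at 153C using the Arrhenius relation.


Convert temperatures: T1 = 147 + 273.15 = 420.15 K, T2 = 153 + 273.15 = 426.15 K
ts2_new = 7.8 * exp(60000 / 8.314 * (1/426.15 - 1/420.15))
1/T2 - 1/T1 = -3.3511e-05
ts2_new = 6.12 min

6.12 min


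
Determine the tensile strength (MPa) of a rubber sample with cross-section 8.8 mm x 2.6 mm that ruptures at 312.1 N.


Area = width * thickness = 8.8 * 2.6 = 22.88 mm^2
TS = force / area = 312.1 / 22.88 = 13.64 MPa

13.64 MPa


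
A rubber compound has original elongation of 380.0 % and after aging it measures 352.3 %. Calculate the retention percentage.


Retention = aged / original * 100
= 352.3 / 380.0 * 100
= 92.7%

92.7%


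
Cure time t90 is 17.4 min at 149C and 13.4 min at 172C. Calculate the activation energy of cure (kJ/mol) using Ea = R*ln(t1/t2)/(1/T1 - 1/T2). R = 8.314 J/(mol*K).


T1 = 422.15 K, T2 = 445.15 K
1/T1 - 1/T2 = 1.2239e-04
ln(t1/t2) = ln(17.4/13.4) = 0.2612
Ea = 8.314 * 0.2612 / 1.2239e-04 = 17744.1131 J/mol
Ea = 17.74 kJ/mol

17.74 kJ/mol


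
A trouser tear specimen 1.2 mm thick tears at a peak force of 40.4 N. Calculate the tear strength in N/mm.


Tear strength = force / thickness
= 40.4 / 1.2
= 33.67 N/mm

33.67 N/mm


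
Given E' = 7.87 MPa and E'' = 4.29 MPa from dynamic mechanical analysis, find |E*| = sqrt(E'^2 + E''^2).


|E*| = sqrt(E'^2 + E''^2)
= sqrt(7.87^2 + 4.29^2)
= sqrt(61.9369 + 18.4041)
= 8.963 MPa

8.963 MPa


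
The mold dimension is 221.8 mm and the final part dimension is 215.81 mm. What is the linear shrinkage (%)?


Shrinkage = (mold - part) / mold * 100
= (221.8 - 215.81) / 221.8 * 100
= 5.99 / 221.8 * 100
= 2.7%

2.7%


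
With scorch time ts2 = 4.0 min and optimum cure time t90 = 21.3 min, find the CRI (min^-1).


CRI = 100 / (t90 - ts2)
= 100 / (21.3 - 4.0)
= 100 / 17.3
= 5.78 min^-1

5.78 min^-1


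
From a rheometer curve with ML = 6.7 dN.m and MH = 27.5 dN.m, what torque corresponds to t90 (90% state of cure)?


M90 = ML + 0.9 * (MH - ML)
M90 = 6.7 + 0.9 * (27.5 - 6.7)
M90 = 6.7 + 0.9 * 20.8
M90 = 25.42 dN.m

25.42 dN.m


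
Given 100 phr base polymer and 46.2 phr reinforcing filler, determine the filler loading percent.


Filler % = filler / (rubber + filler) * 100
= 46.2 / (100 + 46.2) * 100
= 46.2 / 146.2 * 100
= 31.6%

31.6%


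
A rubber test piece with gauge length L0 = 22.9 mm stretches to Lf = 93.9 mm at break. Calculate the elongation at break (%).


Elongation = (Lf - L0) / L0 * 100
= (93.9 - 22.9) / 22.9 * 100
= 71.0 / 22.9 * 100
= 310.0%

310.0%


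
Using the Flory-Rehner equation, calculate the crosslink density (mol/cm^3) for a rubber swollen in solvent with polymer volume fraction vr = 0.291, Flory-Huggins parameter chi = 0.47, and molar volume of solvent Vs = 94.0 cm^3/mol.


ln(1 - vr) = ln(1 - 0.291) = -0.3439
Numerator = -((-0.3439) + 0.291 + 0.47 * 0.291^2) = 0.0131
Denominator = 94.0 * (0.291^(1/3) - 0.291/2) = 48.6140
nu = 0.0131 / 48.6140 = 2.6946e-04 mol/cm^3

2.6946e-04 mol/cm^3


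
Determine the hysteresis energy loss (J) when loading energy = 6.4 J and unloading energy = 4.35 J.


Hysteresis loss = loading - unloading
= 6.4 - 4.35
= 2.05 J

2.05 J


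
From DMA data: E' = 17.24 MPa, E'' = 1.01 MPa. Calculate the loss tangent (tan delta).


tan delta = E'' / E'
= 1.01 / 17.24
= 0.0586

tan delta = 0.0586


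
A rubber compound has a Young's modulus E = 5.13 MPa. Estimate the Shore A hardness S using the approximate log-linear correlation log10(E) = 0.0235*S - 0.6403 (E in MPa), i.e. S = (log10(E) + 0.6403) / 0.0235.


log10(E) = 0.0235*S - 0.6403  =>  S = (log10(E) + 0.6403) / 0.0235
log10(5.13) = 0.710117
S = (0.710117 + 0.6403) / 0.0235 = 1.350417 / 0.0235
S = 57.5

Shore A = 57.5


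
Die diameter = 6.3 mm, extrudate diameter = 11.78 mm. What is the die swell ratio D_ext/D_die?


Die swell ratio = D_extrudate / D_die
= 11.78 / 6.3
= 1.87

Die swell = 1.87


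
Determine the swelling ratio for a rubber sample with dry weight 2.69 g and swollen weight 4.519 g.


Q = W_swollen / W_dry
Q = 4.519 / 2.69
Q = 1.68

Q = 1.68


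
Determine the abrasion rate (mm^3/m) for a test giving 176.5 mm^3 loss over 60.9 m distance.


Rate = volume_loss / distance
= 176.5 / 60.9
= 2.898 mm^3/m

2.898 mm^3/m


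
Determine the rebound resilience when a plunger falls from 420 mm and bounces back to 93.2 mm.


Resilience = h_rebound / h_drop * 100
= 93.2 / 420 * 100
= 22.2%

22.2%


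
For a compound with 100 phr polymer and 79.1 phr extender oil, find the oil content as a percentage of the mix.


Oil % = oil / (100 + oil) * 100
= 79.1 / (100 + 79.1) * 100
= 79.1 / 179.1 * 100
= 44.17%

44.17%


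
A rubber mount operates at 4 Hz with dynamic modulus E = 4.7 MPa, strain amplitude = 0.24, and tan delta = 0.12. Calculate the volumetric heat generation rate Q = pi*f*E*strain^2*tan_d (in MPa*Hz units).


Q = pi * f * E * strain^2 * tan_d
= pi * 4 * 4.7 * 0.24^2 * 0.12
= pi * 4 * 4.7 * 0.0576 * 0.12
= 0.4082

Q = 0.4082


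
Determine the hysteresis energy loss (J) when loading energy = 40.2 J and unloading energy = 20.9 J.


Hysteresis loss = loading - unloading
= 40.2 - 20.9
= 19.3 J

19.3 J


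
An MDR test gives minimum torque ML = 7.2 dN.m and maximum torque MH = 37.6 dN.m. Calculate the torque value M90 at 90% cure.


M90 = ML + 0.9 * (MH - ML)
M90 = 7.2 + 0.9 * (37.6 - 7.2)
M90 = 7.2 + 0.9 * 30.4
M90 = 34.56 dN.m

34.56 dN.m


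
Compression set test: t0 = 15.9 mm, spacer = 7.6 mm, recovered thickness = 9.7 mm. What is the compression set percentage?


CS = (t0 - recovered) / (t0 - ts) * 100
= (15.9 - 9.7) / (15.9 - 7.6) * 100
= 6.2 / 8.3 * 100
= 74.7%

74.7%


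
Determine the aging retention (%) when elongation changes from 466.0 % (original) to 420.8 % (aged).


Retention = aged / original * 100
= 420.8 / 466.0 * 100
= 90.3%

90.3%


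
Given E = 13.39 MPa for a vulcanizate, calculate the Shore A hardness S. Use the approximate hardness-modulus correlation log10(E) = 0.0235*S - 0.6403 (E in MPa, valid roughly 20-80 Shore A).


log10(E) = 0.0235*S - 0.6403  =>  S = (log10(E) + 0.6403) / 0.0235
log10(13.39) = 1.126781
S = (1.126781 + 0.6403) / 0.0235 = 1.767081 / 0.0235
S = 75.2

Shore A = 75.2


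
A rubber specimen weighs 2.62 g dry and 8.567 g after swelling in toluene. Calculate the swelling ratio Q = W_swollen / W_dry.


Q = W_swollen / W_dry
Q = 8.567 / 2.62
Q = 3.27

Q = 3.27


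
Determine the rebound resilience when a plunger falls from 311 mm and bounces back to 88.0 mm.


Resilience = h_rebound / h_drop * 100
= 88.0 / 311 * 100
= 28.3%

28.3%


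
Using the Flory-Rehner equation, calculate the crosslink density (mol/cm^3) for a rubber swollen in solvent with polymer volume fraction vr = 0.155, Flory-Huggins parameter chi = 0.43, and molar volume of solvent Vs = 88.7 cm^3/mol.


ln(1 - vr) = ln(1 - 0.155) = -0.1684
Numerator = -((-0.1684) + 0.155 + 0.43 * 0.155^2) = 0.0031
Denominator = 88.7 * (0.155^(1/3) - 0.155/2) = 40.7726
nu = 0.0031 / 40.7726 = 7.5735e-05 mol/cm^3

7.5735e-05 mol/cm^3


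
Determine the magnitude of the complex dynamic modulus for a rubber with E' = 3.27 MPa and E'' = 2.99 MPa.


|E*| = sqrt(E'^2 + E''^2)
= sqrt(3.27^2 + 2.99^2)
= sqrt(10.6929 + 8.9401)
= 4.431 MPa

4.431 MPa


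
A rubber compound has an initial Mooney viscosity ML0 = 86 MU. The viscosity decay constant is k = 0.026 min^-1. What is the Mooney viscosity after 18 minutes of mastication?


ML = ML0 * exp(-k * t)
ML = 86 * exp(-0.026 * 18)
ML = 86 * 0.6263
ML = 53.86 MU

53.86 MU


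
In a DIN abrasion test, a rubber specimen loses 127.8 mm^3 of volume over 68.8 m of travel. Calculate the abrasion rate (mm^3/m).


Rate = volume_loss / distance
= 127.8 / 68.8
= 1.858 mm^3/m

1.858 mm^3/m


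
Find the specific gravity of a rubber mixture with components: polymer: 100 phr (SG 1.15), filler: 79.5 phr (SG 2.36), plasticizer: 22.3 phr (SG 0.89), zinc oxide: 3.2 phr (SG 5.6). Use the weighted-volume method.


Sum of weights = 205.0
Volume contributions:
  polymer: 100/1.15 = 86.9565
  filler: 79.5/2.36 = 33.6864
  plasticizer: 22.3/0.89 = 25.0562
  zinc oxide: 3.2/5.6 = 0.5714
Sum of volumes = 146.2706
SG = 205.0 / 146.2706 = 1.402

SG = 1.402


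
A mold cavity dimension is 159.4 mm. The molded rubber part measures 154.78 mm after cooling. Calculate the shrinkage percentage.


Shrinkage = (mold - part) / mold * 100
= (159.4 - 154.78) / 159.4 * 100
= 4.62 / 159.4 * 100
= 2.9%

2.9%


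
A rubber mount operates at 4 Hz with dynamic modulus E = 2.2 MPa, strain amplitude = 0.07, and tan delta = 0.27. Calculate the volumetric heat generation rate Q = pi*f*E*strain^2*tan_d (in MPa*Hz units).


Q = pi * f * E * strain^2 * tan_d
= pi * 4 * 2.2 * 0.07^2 * 0.27
= pi * 4 * 2.2 * 0.0049 * 0.27
= 0.0366

Q = 0.0366


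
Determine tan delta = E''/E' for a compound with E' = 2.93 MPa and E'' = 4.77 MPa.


tan delta = E'' / E'
= 4.77 / 2.93
= 1.628

tan delta = 1.628


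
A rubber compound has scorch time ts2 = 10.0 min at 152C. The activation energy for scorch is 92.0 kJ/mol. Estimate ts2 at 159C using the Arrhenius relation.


Convert temperatures: T1 = 152 + 273.15 = 425.15 K, T2 = 159 + 273.15 = 432.15 K
ts2_new = 10.0 * exp(92000 / 8.314 * (1/432.15 - 1/425.15))
1/T2 - 1/T1 = -3.8100e-05
ts2_new = 6.56 min

6.56 min


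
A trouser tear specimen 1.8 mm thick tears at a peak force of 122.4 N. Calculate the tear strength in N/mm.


Tear strength = force / thickness
= 122.4 / 1.8
= 68.0 N/mm

68.0 N/mm


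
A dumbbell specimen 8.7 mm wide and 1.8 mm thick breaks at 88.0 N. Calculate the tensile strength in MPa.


Area = width * thickness = 8.7 * 1.8 = 15.66 mm^2
TS = force / area = 88.0 / 15.66 = 5.62 MPa

5.62 MPa


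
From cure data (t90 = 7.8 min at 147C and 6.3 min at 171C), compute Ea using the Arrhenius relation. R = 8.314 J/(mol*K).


T1 = 420.15 K, T2 = 444.15 K
1/T1 - 1/T2 = 1.2861e-04
ln(t1/t2) = ln(7.8/6.3) = 0.2136
Ea = 8.314 * 0.2136 / 1.2861e-04 = 13806.4301 J/mol
Ea = 13.81 kJ/mol

13.81 kJ/mol


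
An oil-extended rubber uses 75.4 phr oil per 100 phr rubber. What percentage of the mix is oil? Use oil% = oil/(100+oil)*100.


Oil % = oil / (100 + oil) * 100
= 75.4 / (100 + 75.4) * 100
= 75.4 / 175.4 * 100
= 42.99%

42.99%


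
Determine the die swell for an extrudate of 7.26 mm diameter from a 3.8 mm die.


Die swell ratio = D_extrudate / D_die
= 7.26 / 3.8
= 1.911

Die swell = 1.911


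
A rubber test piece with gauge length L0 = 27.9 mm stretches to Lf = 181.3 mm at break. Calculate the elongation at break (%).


Elongation = (Lf - L0) / L0 * 100
= (181.3 - 27.9) / 27.9 * 100
= 153.4 / 27.9 * 100
= 549.8%

549.8%


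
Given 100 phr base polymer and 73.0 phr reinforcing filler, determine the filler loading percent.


Filler % = filler / (rubber + filler) * 100
= 73.0 / (100 + 73.0) * 100
= 73.0 / 173.0 * 100
= 42.2%

42.2%


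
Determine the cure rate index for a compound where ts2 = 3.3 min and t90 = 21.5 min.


CRI = 100 / (t90 - ts2)
= 100 / (21.5 - 3.3)
= 100 / 18.2
= 5.49 min^-1

5.49 min^-1


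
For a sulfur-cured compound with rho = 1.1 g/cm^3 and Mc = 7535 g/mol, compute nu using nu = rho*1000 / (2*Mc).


nu = rho * 1000 / (2 * Mc)
nu = 1.1 * 1000 / (2 * 7535)
nu = 1100.0 / 15070
nu = 0.0730 mol/L

0.0730 mol/L


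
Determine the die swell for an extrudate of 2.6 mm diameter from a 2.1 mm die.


Die swell ratio = D_extrudate / D_die
= 2.6 / 2.1
= 1.238

Die swell = 1.238


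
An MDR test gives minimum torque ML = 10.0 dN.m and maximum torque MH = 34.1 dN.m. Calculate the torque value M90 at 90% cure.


M90 = ML + 0.9 * (MH - ML)
M90 = 10.0 + 0.9 * (34.1 - 10.0)
M90 = 10.0 + 0.9 * 24.1
M90 = 31.69 dN.m

31.69 dN.m


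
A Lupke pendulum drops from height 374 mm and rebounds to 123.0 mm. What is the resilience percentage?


Resilience = h_rebound / h_drop * 100
= 123.0 / 374 * 100
= 32.9%

32.9%


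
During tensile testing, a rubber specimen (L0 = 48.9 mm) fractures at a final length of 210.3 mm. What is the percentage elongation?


Elongation = (Lf - L0) / L0 * 100
= (210.3 - 48.9) / 48.9 * 100
= 161.4 / 48.9 * 100
= 330.1%

330.1%


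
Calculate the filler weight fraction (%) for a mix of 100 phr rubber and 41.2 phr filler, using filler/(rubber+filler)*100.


Filler % = filler / (rubber + filler) * 100
= 41.2 / (100 + 41.2) * 100
= 41.2 / 141.2 * 100
= 29.18%

29.18%


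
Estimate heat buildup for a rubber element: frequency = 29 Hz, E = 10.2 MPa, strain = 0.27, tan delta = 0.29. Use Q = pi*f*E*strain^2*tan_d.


Q = pi * f * E * strain^2 * tan_d
= pi * 29 * 10.2 * 0.27^2 * 0.29
= pi * 29 * 10.2 * 0.0729 * 0.29
= 19.6460

Q = 19.6460


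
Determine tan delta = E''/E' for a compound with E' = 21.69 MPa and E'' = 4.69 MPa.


tan delta = E'' / E'
= 4.69 / 21.69
= 0.2162

tan delta = 0.2162


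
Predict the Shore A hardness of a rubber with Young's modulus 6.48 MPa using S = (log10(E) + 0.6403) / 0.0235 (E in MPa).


log10(E) = 0.0235*S - 0.6403  =>  S = (log10(E) + 0.6403) / 0.0235
log10(6.48) = 0.811575
S = (0.811575 + 0.6403) / 0.0235 = 1.451875 / 0.0235
S = 61.8

Shore A = 61.8


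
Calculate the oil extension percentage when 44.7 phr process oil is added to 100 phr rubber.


Oil % = oil / (100 + oil) * 100
= 44.7 / (100 + 44.7) * 100
= 44.7 / 144.7 * 100
= 30.89%

30.89%


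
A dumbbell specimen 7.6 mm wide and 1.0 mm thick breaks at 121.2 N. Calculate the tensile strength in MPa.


Area = width * thickness = 7.6 * 1.0 = 7.6 mm^2
TS = force / area = 121.2 / 7.6 = 15.95 MPa

15.95 MPa


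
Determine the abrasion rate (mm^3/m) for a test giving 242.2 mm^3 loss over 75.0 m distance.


Rate = volume_loss / distance
= 242.2 / 75.0
= 3.229 mm^3/m

3.229 mm^3/m


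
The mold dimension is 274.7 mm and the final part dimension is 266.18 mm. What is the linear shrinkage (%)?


Shrinkage = (mold - part) / mold * 100
= (274.7 - 266.18) / 274.7 * 100
= 8.52 / 274.7 * 100
= 3.1%

3.1%


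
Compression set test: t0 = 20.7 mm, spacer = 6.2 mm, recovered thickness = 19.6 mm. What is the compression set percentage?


CS = (t0 - recovered) / (t0 - ts) * 100
= (20.7 - 19.6) / (20.7 - 6.2) * 100
= 1.1 / 14.5 * 100
= 7.6%

7.6%


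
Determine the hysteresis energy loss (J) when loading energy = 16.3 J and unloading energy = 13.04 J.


Hysteresis loss = loading - unloading
= 16.3 - 13.04
= 3.26 J

3.26 J


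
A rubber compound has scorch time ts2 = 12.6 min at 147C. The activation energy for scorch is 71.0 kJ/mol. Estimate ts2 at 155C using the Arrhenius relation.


Convert temperatures: T1 = 147 + 273.15 = 420.15 K, T2 = 155 + 273.15 = 428.15 K
ts2_new = 12.6 * exp(71000 / 8.314 * (1/428.15 - 1/420.15))
1/T2 - 1/T1 = -4.4472e-05
ts2_new = 8.62 min

8.62 min


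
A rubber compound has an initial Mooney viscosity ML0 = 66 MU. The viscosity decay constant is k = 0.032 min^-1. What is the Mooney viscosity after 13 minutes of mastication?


ML = ML0 * exp(-k * t)
ML = 66 * exp(-0.032 * 13)
ML = 66 * 0.6597
ML = 43.54 MU

43.54 MU


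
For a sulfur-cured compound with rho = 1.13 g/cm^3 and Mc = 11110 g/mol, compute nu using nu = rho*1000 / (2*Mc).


nu = rho * 1000 / (2 * Mc)
nu = 1.13 * 1000 / (2 * 11110)
nu = 1130.0 / 22220
nu = 0.0509 mol/L

0.0509 mol/L


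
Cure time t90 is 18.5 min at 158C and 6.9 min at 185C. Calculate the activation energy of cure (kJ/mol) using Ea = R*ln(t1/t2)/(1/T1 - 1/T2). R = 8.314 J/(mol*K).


T1 = 431.15 K, T2 = 458.15 K
1/T1 - 1/T2 = 1.3669e-04
ln(t1/t2) = ln(18.5/6.9) = 0.9862
Ea = 8.314 * 0.9862 / 1.3669e-04 = 59988.6453 J/mol
Ea = 59.99 kJ/mol

59.99 kJ/mol


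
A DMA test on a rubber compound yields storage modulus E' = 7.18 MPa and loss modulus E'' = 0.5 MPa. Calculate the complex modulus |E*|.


|E*| = sqrt(E'^2 + E''^2)
= sqrt(7.18^2 + 0.5^2)
= sqrt(51.5524 + 0.2500)
= 7.197 MPa

7.197 MPa


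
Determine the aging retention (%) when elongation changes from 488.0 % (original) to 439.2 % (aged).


Retention = aged / original * 100
= 439.2 / 488.0 * 100
= 90.0%

90.0%


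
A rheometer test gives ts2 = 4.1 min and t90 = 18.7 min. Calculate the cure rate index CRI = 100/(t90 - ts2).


CRI = 100 / (t90 - ts2)
= 100 / (18.7 - 4.1)
= 100 / 14.6
= 6.85 min^-1

6.85 min^-1


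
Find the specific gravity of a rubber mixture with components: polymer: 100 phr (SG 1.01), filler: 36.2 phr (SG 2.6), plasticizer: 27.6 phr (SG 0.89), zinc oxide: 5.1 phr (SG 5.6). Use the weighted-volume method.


Sum of weights = 168.9
Volume contributions:
  polymer: 100/1.01 = 99.0099
  filler: 36.2/2.6 = 13.9231
  plasticizer: 27.6/0.89 = 31.0112
  zinc oxide: 5.1/5.6 = 0.9107
Sum of volumes = 144.8549
SG = 168.9 / 144.8549 = 1.166

SG = 1.166


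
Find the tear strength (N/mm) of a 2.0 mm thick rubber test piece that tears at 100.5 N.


Tear strength = force / thickness
= 100.5 / 2.0
= 50.25 N/mm

50.25 N/mm


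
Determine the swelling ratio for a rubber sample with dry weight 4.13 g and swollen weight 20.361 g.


Q = W_swollen / W_dry
Q = 20.361 / 4.13
Q = 4.93

Q = 4.93


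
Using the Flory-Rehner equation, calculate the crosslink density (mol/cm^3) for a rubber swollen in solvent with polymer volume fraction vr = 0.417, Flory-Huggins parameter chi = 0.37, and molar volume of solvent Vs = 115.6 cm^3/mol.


ln(1 - vr) = ln(1 - 0.417) = -0.5396
Numerator = -((-0.5396) + 0.417 + 0.37 * 0.417^2) = 0.0582
Denominator = 115.6 * (0.417^(1/3) - 0.417/2) = 62.2621
nu = 0.0582 / 62.2621 = 9.3523e-04 mol/cm^3

9.3523e-04 mol/cm^3


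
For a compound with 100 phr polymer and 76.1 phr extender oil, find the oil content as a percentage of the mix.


Oil % = oil / (100 + oil) * 100
= 76.1 / (100 + 76.1) * 100
= 76.1 / 176.1 * 100
= 43.21%

43.21%


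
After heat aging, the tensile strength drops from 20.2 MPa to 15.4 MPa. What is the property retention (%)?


Retention = aged / original * 100
= 15.4 / 20.2 * 100
= 76.2%

76.2%


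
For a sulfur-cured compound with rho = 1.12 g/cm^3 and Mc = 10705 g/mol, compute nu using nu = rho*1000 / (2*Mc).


nu = rho * 1000 / (2 * Mc)
nu = 1.12 * 1000 / (2 * 10705)
nu = 1120.0 / 21410
nu = 0.0523 mol/L

0.0523 mol/L


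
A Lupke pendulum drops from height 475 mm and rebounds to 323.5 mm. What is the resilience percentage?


Resilience = h_rebound / h_drop * 100
= 323.5 / 475 * 100
= 68.1%

68.1%


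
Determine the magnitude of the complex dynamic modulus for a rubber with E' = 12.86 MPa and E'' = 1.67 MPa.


|E*| = sqrt(E'^2 + E''^2)
= sqrt(12.86^2 + 1.67^2)
= sqrt(165.3796 + 2.7889)
= 12.968 MPa

12.968 MPa


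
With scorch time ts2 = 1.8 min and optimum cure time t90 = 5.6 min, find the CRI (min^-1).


CRI = 100 / (t90 - ts2)
= 100 / (5.6 - 1.8)
= 100 / 3.8
= 26.32 min^-1

26.32 min^-1


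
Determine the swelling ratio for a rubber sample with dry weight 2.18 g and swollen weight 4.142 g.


Q = W_swollen / W_dry
Q = 4.142 / 2.18
Q = 1.9

Q = 1.9


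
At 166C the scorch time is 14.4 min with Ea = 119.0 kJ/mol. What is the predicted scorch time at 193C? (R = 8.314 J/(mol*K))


Convert temperatures: T1 = 166 + 273.15 = 439.15 K, T2 = 193 + 273.15 = 466.15 K
ts2_new = 14.4 * exp(119000 / 8.314 * (1/466.15 - 1/439.15))
1/T2 - 1/T1 = -1.3189e-04
ts2_new = 2.18 min

2.18 min


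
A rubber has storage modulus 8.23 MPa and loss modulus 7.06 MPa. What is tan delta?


tan delta = E'' / E'
= 7.06 / 8.23
= 0.8578

tan delta = 0.8578


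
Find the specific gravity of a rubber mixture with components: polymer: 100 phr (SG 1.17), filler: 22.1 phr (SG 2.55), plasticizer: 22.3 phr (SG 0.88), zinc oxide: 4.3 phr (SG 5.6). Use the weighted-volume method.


Sum of weights = 148.7
Volume contributions:
  polymer: 100/1.17 = 85.4701
  filler: 22.1/2.55 = 8.6667
  plasticizer: 22.3/0.88 = 25.3409
  zinc oxide: 4.3/5.6 = 0.7679
Sum of volumes = 120.2455
SG = 148.7 / 120.2455 = 1.237

SG = 1.237


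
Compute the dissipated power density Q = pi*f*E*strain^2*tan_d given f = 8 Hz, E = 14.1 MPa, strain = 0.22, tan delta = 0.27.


Q = pi * f * E * strain^2 * tan_d
= pi * 8 * 14.1 * 0.22^2 * 0.27
= pi * 8 * 14.1 * 0.0484 * 0.27
= 4.6309

Q = 4.6309


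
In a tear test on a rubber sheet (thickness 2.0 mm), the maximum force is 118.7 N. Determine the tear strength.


Tear strength = force / thickness
= 118.7 / 2.0
= 59.35 N/mm

59.35 N/mm


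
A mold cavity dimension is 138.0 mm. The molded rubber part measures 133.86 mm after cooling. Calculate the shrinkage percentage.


Shrinkage = (mold - part) / mold * 100
= (138.0 - 133.86) / 138.0 * 100
= 4.14 / 138.0 * 100
= 3.0%

3.0%


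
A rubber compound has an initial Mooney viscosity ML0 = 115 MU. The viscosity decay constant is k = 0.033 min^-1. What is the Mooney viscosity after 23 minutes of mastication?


ML = ML0 * exp(-k * t)
ML = 115 * exp(-0.033 * 23)
ML = 115 * 0.4681
ML = 53.84 MU

53.84 MU


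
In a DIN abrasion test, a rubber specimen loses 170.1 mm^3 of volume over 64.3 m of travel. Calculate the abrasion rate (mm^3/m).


Rate = volume_loss / distance
= 170.1 / 64.3
= 2.645 mm^3/m

2.645 mm^3/m


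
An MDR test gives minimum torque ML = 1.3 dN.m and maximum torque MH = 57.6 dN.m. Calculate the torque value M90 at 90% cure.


M90 = ML + 0.9 * (MH - ML)
M90 = 1.3 + 0.9 * (57.6 - 1.3)
M90 = 1.3 + 0.9 * 56.3
M90 = 51.97 dN.m

51.97 dN.m


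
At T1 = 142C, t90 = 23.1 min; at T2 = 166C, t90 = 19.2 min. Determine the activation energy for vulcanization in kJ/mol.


T1 = 415.15 K, T2 = 439.15 K
1/T1 - 1/T2 = 1.3164e-04
ln(t1/t2) = ln(23.1/19.2) = 0.1849
Ea = 8.314 * 0.1849 / 1.3164e-04 = 11679.0115 J/mol
Ea = 11.68 kJ/mol

11.68 kJ/mol


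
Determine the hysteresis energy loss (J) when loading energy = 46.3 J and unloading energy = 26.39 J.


Hysteresis loss = loading - unloading
= 46.3 - 26.39
= 19.91 J

19.91 J


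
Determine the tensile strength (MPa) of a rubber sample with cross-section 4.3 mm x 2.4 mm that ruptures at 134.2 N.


Area = width * thickness = 4.3 * 2.4 = 10.32 mm^2
TS = force / area = 134.2 / 10.32 = 13.0 MPa

13.0 MPa


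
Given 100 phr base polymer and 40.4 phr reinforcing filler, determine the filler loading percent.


Filler % = filler / (rubber + filler) * 100
= 40.4 / (100 + 40.4) * 100
= 40.4 / 140.4 * 100
= 28.77%

28.77%


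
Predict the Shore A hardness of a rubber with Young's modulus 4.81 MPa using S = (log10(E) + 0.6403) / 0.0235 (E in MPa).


log10(E) = 0.0235*S - 0.6403  =>  S = (log10(E) + 0.6403) / 0.0235
log10(4.81) = 0.682145
S = (0.682145 + 0.6403) / 0.0235 = 1.322445 / 0.0235
S = 56.3

Shore A = 56.3


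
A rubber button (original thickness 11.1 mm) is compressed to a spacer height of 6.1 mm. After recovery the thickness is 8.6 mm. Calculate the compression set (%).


CS = (t0 - recovered) / (t0 - ts) * 100
= (11.1 - 8.6) / (11.1 - 6.1) * 100
= 2.5 / 5.0 * 100
= 50.0%

50.0%


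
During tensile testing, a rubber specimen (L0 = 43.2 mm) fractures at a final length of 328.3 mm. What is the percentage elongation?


Elongation = (Lf - L0) / L0 * 100
= (328.3 - 43.2) / 43.2 * 100
= 285.1 / 43.2 * 100
= 660.0%

660.0%


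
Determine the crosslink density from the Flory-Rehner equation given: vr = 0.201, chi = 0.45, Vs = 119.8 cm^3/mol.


ln(1 - vr) = ln(1 - 0.201) = -0.2244
Numerator = -((-0.2244) + 0.201 + 0.45 * 0.201^2) = 0.0052
Denominator = 119.8 * (0.201^(1/3) - 0.201/2) = 58.1361
nu = 0.0052 / 58.1361 = 8.9684e-05 mol/cm^3

8.9684e-05 mol/cm^3


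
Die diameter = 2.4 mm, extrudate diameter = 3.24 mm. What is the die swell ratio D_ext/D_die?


Die swell ratio = D_extrudate / D_die
= 3.24 / 2.4
= 1.35

Die swell = 1.35


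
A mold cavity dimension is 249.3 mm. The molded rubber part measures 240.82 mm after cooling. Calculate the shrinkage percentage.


Shrinkage = (mold - part) / mold * 100
= (249.3 - 240.82) / 249.3 * 100
= 8.48 / 249.3 * 100
= 3.4%

3.4%


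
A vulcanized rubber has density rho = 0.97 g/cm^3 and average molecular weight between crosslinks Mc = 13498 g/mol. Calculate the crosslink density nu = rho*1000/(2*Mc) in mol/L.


nu = rho * 1000 / (2 * Mc)
nu = 0.97 * 1000 / (2 * 13498)
nu = 970.0 / 26996
nu = 0.0359 mol/L

0.0359 mol/L


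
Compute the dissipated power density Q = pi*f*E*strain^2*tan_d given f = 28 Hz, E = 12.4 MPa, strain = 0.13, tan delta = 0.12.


Q = pi * f * E * strain^2 * tan_d
= pi * 28 * 12.4 * 0.13^2 * 0.12
= pi * 28 * 12.4 * 0.0169 * 0.12
= 2.2121

Q = 2.2121


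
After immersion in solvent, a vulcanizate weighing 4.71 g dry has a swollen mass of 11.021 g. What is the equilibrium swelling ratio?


Q = W_swollen / W_dry
Q = 11.021 / 4.71
Q = 2.34

Q = 2.34


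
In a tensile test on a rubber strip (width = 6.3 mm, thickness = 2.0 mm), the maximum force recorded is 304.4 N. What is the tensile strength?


Area = width * thickness = 6.3 * 2.0 = 12.6 mm^2
TS = force / area = 304.4 / 12.6 = 24.16 MPa

24.16 MPa


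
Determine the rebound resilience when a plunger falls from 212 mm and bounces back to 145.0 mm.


Resilience = h_rebound / h_drop * 100
= 145.0 / 212 * 100
= 68.4%

68.4%


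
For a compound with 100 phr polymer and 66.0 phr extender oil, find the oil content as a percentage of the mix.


Oil % = oil / (100 + oil) * 100
= 66.0 / (100 + 66.0) * 100
= 66.0 / 166.0 * 100
= 39.76%

39.76%


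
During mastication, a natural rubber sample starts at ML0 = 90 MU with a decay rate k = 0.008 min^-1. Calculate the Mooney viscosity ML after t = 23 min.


ML = ML0 * exp(-k * t)
ML = 90 * exp(-0.008 * 23)
ML = 90 * 0.8319
ML = 74.87 MU

74.87 MU


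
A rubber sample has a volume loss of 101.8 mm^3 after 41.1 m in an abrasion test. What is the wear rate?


Rate = volume_loss / distance
= 101.8 / 41.1
= 2.477 mm^3/m

2.477 mm^3/m


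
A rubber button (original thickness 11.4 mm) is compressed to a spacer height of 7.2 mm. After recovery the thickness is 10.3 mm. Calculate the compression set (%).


CS = (t0 - recovered) / (t0 - ts) * 100
= (11.4 - 10.3) / (11.4 - 7.2) * 100
= 1.1 / 4.2 * 100
= 26.2%

26.2%


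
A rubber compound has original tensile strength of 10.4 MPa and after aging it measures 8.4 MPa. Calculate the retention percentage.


Retention = aged / original * 100
= 8.4 / 10.4 * 100
= 80.8%

80.8%


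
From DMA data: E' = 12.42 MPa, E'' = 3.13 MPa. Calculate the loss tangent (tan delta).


tan delta = E'' / E'
= 3.13 / 12.42
= 0.252

tan delta = 0.252


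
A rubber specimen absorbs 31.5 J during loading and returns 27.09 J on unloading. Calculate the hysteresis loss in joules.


Hysteresis loss = loading - unloading
= 31.5 - 27.09
= 4.41 J

4.41 J


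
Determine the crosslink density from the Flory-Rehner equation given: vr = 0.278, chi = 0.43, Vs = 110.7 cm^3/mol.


ln(1 - vr) = ln(1 - 0.278) = -0.3257
Numerator = -((-0.3257) + 0.278 + 0.43 * 0.278^2) = 0.0145
Denominator = 110.7 * (0.278^(1/3) - 0.278/2) = 56.8613
nu = 0.0145 / 56.8613 = 2.5497e-04 mol/cm^3

2.5497e-04 mol/cm^3


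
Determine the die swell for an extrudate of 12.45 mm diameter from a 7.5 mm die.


Die swell ratio = D_extrudate / D_die
= 12.45 / 7.5
= 1.66

Die swell = 1.66


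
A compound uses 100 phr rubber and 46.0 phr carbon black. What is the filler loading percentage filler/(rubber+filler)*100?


Filler % = filler / (rubber + filler) * 100
= 46.0 / (100 + 46.0) * 100
= 46.0 / 146.0 * 100
= 31.51%

31.51%


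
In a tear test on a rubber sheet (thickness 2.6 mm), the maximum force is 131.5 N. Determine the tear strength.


Tear strength = force / thickness
= 131.5 / 2.6
= 50.58 N/mm

50.58 N/mm


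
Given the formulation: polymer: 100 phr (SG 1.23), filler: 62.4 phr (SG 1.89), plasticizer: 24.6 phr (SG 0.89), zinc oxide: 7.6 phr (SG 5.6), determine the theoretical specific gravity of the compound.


Sum of weights = 194.6
Volume contributions:
  polymer: 100/1.23 = 81.3008
  filler: 62.4/1.89 = 33.0159
  plasticizer: 24.6/0.89 = 27.6404
  zinc oxide: 7.6/5.6 = 1.3571
Sum of volumes = 143.3143
SG = 194.6 / 143.3143 = 1.358

SG = 1.358


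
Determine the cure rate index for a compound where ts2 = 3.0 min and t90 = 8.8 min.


CRI = 100 / (t90 - ts2)
= 100 / (8.8 - 3.0)
= 100 / 5.8
= 17.24 min^-1

17.24 min^-1


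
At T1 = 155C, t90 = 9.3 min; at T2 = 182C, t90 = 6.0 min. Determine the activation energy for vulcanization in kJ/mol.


T1 = 428.15 K, T2 = 455.15 K
1/T1 - 1/T2 = 1.3855e-04
ln(t1/t2) = ln(9.3/6.0) = 0.4383
Ea = 8.314 * 0.4383 / 1.3855e-04 = 26298.0510 J/mol
Ea = 26.3 kJ/mol

26.3 kJ/mol


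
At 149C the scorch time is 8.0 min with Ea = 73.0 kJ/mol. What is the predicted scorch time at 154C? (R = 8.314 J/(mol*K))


Convert temperatures: T1 = 149 + 273.15 = 422.15 K, T2 = 154 + 273.15 = 427.15 K
ts2_new = 8.0 * exp(73000 / 8.314 * (1/427.15 - 1/422.15))
1/T2 - 1/T1 = -2.7728e-05
ts2_new = 6.27 min

6.27 min


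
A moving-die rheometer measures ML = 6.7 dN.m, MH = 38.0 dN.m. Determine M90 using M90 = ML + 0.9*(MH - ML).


M90 = ML + 0.9 * (MH - ML)
M90 = 6.7 + 0.9 * (38.0 - 6.7)
M90 = 6.7 + 0.9 * 31.3
M90 = 34.87 dN.m

34.87 dN.m


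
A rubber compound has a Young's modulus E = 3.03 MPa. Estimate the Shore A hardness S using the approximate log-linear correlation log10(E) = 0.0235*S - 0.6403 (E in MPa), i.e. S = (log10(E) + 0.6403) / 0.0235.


log10(E) = 0.0235*S - 0.6403  =>  S = (log10(E) + 0.6403) / 0.0235
log10(3.03) = 0.481443
S = (0.481443 + 0.6403) / 0.0235 = 1.121743 / 0.0235
S = 47.7

Shore A = 47.7


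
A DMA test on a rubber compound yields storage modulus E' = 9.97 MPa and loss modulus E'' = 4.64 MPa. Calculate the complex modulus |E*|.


|E*| = sqrt(E'^2 + E''^2)
= sqrt(9.97^2 + 4.64^2)
= sqrt(99.4009 + 21.5296)
= 10.997 MPa

10.997 MPa


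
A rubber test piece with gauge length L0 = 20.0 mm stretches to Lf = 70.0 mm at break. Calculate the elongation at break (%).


Elongation = (Lf - L0) / L0 * 100
= (70.0 - 20.0) / 20.0 * 100
= 50.0 / 20.0 * 100
= 250.0%

250.0%


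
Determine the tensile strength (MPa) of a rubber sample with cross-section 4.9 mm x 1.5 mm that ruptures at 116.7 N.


Area = width * thickness = 4.9 * 1.5 = 7.35 mm^2
TS = force / area = 116.7 / 7.35 = 15.88 MPa

15.88 MPa


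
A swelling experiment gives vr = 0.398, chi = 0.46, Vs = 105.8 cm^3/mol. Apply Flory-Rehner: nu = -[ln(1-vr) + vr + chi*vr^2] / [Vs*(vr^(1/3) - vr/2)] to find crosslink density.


ln(1 - vr) = ln(1 - 0.398) = -0.5075
Numerator = -((-0.5075) + 0.398 + 0.46 * 0.398^2) = 0.0366
Denominator = 105.8 * (0.398^(1/3) - 0.398/2) = 56.7698
nu = 0.0366 / 56.7698 = 6.4527e-04 mol/cm^3

6.4527e-04 mol/cm^3


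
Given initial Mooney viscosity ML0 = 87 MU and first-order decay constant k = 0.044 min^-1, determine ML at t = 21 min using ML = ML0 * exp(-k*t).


ML = ML0 * exp(-k * t)
ML = 87 * exp(-0.044 * 21)
ML = 87 * 0.3969
ML = 34.53 MU

34.53 MU


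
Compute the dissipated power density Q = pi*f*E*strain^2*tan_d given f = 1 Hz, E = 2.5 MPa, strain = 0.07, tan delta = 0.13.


Q = pi * f * E * strain^2 * tan_d
= pi * 1 * 2.5 * 0.07^2 * 0.13
= pi * 1 * 2.5 * 0.0049 * 0.13
= 0.0050

Q = 0.0050


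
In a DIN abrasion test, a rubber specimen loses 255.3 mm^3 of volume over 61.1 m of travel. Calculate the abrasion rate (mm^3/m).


Rate = volume_loss / distance
= 255.3 / 61.1
= 4.178 mm^3/m

4.178 mm^3/m


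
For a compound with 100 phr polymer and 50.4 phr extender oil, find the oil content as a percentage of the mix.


Oil % = oil / (100 + oil) * 100
= 50.4 / (100 + 50.4) * 100
= 50.4 / 150.4 * 100
= 33.51%

33.51%


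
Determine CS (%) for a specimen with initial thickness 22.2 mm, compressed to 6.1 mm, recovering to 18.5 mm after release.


CS = (t0 - recovered) / (t0 - ts) * 100
= (22.2 - 18.5) / (22.2 - 6.1) * 100
= 3.7 / 16.1 * 100
= 23.0%

23.0%


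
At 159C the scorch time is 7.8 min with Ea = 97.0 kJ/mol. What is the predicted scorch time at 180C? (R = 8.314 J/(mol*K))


Convert temperatures: T1 = 159 + 273.15 = 432.15 K, T2 = 180 + 273.15 = 453.15 K
ts2_new = 7.8 * exp(97000 / 8.314 * (1/453.15 - 1/432.15))
1/T2 - 1/T1 = -1.0724e-04
ts2_new = 2.23 min

2.23 min


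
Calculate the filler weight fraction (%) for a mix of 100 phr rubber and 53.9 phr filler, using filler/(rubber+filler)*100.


Filler % = filler / (rubber + filler) * 100
= 53.9 / (100 + 53.9) * 100
= 53.9 / 153.9 * 100
= 35.02%

35.02%


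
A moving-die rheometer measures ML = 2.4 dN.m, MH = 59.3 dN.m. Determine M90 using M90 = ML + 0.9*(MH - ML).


M90 = ML + 0.9 * (MH - ML)
M90 = 2.4 + 0.9 * (59.3 - 2.4)
M90 = 2.4 + 0.9 * 56.9
M90 = 53.61 dN.m

53.61 dN.m


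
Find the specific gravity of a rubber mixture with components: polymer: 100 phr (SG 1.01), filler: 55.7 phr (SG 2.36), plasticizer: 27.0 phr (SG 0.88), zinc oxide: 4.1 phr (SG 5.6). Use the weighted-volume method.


Sum of weights = 186.8
Volume contributions:
  polymer: 100/1.01 = 99.0099
  filler: 55.7/2.36 = 23.6017
  plasticizer: 27.0/0.88 = 30.6818
  zinc oxide: 4.1/5.6 = 0.7321
Sum of volumes = 154.0256
SG = 186.8 / 154.0256 = 1.213

SG = 1.213


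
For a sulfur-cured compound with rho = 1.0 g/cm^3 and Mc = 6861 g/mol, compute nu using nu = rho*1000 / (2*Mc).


nu = rho * 1000 / (2 * Mc)
nu = 1.0 * 1000 / (2 * 6861)
nu = 1000.0 / 13722
nu = 0.0729 mol/L

0.0729 mol/L


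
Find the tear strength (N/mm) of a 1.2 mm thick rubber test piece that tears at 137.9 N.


Tear strength = force / thickness
= 137.9 / 1.2
= 114.92 N/mm

114.92 N/mm


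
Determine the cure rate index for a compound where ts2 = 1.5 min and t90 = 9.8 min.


CRI = 100 / (t90 - ts2)
= 100 / (9.8 - 1.5)
= 100 / 8.3
= 12.05 min^-1

12.05 min^-1


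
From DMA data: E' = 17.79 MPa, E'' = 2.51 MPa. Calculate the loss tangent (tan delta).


tan delta = E'' / E'
= 2.51 / 17.79
= 0.1411

tan delta = 0.1411


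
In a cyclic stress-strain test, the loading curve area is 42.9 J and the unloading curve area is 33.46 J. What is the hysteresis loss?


Hysteresis loss = loading - unloading
= 42.9 - 33.46
= 9.44 J

9.44 J


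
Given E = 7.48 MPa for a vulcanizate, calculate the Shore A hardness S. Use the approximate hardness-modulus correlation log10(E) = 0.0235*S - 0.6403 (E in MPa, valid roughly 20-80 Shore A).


log10(E) = 0.0235*S - 0.6403  =>  S = (log10(E) + 0.6403) / 0.0235
log10(7.48) = 0.873902
S = (0.873902 + 0.6403) / 0.0235 = 1.514202 / 0.0235
S = 64.4

Shore A = 64.4


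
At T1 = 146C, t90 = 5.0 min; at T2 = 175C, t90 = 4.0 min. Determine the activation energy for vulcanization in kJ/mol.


T1 = 419.15 K, T2 = 448.15 K
1/T1 - 1/T2 = 1.5439e-04
ln(t1/t2) = ln(5.0/4.0) = 0.2231
Ea = 8.314 * 0.2231 / 1.5439e-04 = 12016.8111 J/mol
Ea = 12.02 kJ/mol

12.02 kJ/mol


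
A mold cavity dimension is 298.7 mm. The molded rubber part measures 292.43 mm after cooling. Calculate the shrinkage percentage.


Shrinkage = (mold - part) / mold * 100
= (298.7 - 292.43) / 298.7 * 100
= 6.27 / 298.7 * 100
= 2.1%

2.1%


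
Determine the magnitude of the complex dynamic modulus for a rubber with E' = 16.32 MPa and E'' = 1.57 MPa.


|E*| = sqrt(E'^2 + E''^2)
= sqrt(16.32^2 + 1.57^2)
= sqrt(266.3424 + 2.4649)
= 16.395 MPa

16.395 MPa


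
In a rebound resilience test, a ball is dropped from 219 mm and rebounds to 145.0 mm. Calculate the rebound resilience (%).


Resilience = h_rebound / h_drop * 100
= 145.0 / 219 * 100
= 66.2%

66.2%


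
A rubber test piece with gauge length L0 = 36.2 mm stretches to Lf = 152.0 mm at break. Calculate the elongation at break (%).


Elongation = (Lf - L0) / L0 * 100
= (152.0 - 36.2) / 36.2 * 100
= 115.8 / 36.2 * 100
= 319.9%

319.9%


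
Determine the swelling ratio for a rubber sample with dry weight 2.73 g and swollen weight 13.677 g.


Q = W_swollen / W_dry
Q = 13.677 / 2.73
Q = 5.01

Q = 5.01


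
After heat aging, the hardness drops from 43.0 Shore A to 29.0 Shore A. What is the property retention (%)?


Retention = aged / original * 100
= 29.0 / 43.0 * 100
= 67.4%

67.4%


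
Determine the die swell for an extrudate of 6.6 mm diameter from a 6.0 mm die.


Die swell ratio = D_extrudate / D_die
= 6.6 / 6.0
= 1.1

Die swell = 1.1


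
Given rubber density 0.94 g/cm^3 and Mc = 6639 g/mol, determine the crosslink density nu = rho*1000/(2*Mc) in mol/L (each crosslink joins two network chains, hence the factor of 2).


nu = rho * 1000 / (2 * Mc)
nu = 0.94 * 1000 / (2 * 6639)
nu = 940.0 / 13278
nu = 0.0708 mol/L

0.0708 mol/L


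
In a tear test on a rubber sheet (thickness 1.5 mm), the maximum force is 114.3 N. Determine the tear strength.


Tear strength = force / thickness
= 114.3 / 1.5
= 76.2 N/mm

76.2 N/mm


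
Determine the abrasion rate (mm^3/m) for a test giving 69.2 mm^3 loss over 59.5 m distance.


Rate = volume_loss / distance
= 69.2 / 59.5
= 1.163 mm^3/m

1.163 mm^3/m


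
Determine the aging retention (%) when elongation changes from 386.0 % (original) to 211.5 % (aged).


Retention = aged / original * 100
= 211.5 / 386.0 * 100
= 54.8%

54.8%


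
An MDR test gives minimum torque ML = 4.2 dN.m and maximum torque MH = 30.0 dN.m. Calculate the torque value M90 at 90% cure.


M90 = ML + 0.9 * (MH - ML)
M90 = 4.2 + 0.9 * (30.0 - 4.2)
M90 = 4.2 + 0.9 * 25.8
M90 = 27.42 dN.m

27.42 dN.m


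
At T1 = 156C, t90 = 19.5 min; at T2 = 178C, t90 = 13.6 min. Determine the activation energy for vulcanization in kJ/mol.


T1 = 429.15 K, T2 = 451.15 K
1/T1 - 1/T2 = 1.1363e-04
ln(t1/t2) = ln(19.5/13.6) = 0.3603
Ea = 8.314 * 0.3603 / 1.1363e-04 = 26365.4704 J/mol
Ea = 26.37 kJ/mol

26.37 kJ/mol
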